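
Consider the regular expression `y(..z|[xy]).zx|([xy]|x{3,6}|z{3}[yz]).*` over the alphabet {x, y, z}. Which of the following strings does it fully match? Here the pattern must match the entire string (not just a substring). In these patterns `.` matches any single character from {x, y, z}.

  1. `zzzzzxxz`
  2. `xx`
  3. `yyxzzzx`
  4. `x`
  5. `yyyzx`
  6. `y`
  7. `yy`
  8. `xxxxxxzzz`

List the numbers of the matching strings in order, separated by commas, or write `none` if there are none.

1, 2, 3, 4, 5, 6, 7, 8

1. `zzzzzxxz` → match
2. `xx` → match
3. `yyxzzzx` → match
4. `x` → match
5. `yyyzx` → match
6. `y` → match
7. `yy` → match
8. `xxxxxxzzz` → match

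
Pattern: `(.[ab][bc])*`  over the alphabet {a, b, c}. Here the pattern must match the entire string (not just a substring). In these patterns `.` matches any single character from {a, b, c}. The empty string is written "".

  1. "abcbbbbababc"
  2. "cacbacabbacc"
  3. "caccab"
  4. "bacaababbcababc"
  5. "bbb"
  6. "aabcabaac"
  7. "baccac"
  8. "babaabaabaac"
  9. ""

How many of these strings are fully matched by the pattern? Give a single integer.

8

1 → match
2 → no match
3 → match
4 → match
5 → match
6 → match
7 → match
8 → match
9 → match
Total matched: 8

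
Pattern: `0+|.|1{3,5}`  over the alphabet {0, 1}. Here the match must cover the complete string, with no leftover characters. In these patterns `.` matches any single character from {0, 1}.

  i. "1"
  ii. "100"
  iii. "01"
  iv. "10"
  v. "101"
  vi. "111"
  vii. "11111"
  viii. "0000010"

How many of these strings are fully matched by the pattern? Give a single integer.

3

i → match
ii → no match
iii → no match
iv → no match
v → no match
vi → match
vii → match
viii → no match
Total matched: 3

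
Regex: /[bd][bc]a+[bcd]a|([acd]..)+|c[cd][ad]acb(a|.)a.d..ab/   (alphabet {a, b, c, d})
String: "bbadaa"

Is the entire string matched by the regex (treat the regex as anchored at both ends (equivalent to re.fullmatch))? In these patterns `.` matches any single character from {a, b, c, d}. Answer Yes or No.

No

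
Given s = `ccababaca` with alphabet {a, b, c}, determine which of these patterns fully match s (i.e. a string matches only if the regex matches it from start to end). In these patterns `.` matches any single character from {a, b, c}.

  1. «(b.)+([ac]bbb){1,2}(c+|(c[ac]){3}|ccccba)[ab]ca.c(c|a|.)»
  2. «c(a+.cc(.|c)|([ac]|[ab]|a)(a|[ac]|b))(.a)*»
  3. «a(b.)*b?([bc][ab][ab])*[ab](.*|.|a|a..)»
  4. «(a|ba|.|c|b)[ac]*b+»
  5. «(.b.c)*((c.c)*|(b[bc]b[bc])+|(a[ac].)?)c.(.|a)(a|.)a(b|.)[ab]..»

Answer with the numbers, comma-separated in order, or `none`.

1 → no match — must start with `b`
2 → match
3 → no match — must start with `a`
4 → no match — must end with `b`
5 → match

2, 5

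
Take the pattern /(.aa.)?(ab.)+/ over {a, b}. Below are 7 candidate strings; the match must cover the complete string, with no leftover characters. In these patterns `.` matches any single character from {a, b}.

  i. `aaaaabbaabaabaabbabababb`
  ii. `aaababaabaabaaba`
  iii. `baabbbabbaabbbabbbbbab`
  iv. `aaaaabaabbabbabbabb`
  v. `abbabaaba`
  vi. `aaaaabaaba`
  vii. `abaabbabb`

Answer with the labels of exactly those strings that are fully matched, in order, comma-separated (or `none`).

i → no match
ii → match
iii → no match
iv → match
v. `abbabaaba` → match
vi. `aaaaabaaba` → match
vii. `abaabbabb` → match

ii, iv, v, vi, vii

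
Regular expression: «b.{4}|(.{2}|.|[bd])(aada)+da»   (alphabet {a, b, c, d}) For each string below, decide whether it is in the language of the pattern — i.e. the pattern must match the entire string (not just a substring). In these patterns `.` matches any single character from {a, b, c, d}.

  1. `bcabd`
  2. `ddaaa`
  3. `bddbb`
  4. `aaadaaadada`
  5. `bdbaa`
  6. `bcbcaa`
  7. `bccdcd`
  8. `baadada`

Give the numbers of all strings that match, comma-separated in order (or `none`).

1. `bcabd` → match
2. `ddaaa` → no match
3. `bddbb` → match
4. `aaadaaadada` → match
5. `bdbaa` → match
6. `bcbcaa` → no match
7. `bccdcd` → no match
8. `baadada` → match

1, 3, 4, 5, 8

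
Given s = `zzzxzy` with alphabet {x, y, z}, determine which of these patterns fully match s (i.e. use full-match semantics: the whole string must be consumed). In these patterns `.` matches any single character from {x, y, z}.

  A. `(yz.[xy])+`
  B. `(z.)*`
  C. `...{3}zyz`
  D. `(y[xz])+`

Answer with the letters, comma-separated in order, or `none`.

A → no match — must start with `yz`
B → match
C → no match — must end with `zyz`
D → no match — must start with `y`

B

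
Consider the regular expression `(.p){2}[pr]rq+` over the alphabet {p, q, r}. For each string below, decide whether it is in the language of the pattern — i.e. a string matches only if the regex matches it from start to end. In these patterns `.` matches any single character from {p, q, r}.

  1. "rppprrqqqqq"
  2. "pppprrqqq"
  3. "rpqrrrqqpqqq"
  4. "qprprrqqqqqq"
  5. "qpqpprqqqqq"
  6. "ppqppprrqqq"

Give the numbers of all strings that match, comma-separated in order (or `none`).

1, 2, 4, 5

1 → match
2 → match
3 → no match
4 → match
5 → match
6 → no match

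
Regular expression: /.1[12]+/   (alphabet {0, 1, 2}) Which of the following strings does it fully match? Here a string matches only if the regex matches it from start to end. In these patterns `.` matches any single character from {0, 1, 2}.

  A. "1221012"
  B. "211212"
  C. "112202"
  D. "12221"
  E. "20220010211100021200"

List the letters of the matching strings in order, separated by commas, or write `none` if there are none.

A → no match
B → match
C → no match
D → no match
E → no match

B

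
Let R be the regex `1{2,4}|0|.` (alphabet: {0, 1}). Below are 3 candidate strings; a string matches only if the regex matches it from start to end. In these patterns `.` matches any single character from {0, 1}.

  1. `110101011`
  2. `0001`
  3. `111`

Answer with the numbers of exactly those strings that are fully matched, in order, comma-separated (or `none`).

1. `110101011` → no match
2. `0001` → no match
3. `111` → match

3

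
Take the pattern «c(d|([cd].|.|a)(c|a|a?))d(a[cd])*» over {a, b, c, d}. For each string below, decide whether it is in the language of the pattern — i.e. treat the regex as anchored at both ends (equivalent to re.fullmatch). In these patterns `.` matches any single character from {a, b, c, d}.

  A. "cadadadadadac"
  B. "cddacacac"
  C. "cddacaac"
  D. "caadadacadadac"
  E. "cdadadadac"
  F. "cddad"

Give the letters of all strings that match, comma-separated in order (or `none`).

A, B, D, E, F

A → match
B → match
C → no match
D → match
E → match
F → match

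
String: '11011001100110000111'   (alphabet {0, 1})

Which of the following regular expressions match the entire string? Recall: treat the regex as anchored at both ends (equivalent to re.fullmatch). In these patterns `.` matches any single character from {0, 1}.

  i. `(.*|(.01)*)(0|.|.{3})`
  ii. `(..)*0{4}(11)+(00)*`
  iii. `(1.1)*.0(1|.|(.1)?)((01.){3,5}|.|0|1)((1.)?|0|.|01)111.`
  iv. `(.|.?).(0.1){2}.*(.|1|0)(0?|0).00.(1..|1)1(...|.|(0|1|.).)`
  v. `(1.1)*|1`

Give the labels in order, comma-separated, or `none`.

i, iv

i → match
ii → no match
iii → no match
iv → match
v → no match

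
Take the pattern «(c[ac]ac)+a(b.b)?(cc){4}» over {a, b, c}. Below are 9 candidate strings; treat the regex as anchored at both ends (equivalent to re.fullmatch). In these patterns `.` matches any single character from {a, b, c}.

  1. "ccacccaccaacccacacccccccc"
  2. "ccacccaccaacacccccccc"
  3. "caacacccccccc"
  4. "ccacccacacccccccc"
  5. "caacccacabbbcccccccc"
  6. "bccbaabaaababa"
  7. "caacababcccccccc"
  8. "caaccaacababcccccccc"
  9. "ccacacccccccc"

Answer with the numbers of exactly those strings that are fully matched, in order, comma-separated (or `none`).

1, 2, 3, 4, 5, 7, 8, 9

1 → match
2 → match
3 → match
4 → match
5 → match
6 → no match — must start with "c"
7 → match
8 → match
9 → match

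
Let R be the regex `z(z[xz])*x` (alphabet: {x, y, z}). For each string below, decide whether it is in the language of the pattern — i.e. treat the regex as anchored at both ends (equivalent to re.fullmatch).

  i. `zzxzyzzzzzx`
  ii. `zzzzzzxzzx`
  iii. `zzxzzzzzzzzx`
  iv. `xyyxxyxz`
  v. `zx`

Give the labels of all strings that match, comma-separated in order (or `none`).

i → no match
ii → match
iii → match
iv → no match — must start with `z`
v → match

ii, iii, v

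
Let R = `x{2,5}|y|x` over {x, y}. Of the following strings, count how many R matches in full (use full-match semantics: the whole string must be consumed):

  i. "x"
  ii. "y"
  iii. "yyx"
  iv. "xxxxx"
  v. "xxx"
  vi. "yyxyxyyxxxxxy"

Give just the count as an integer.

4

i → match
ii → match
iii → no match
iv → match
v → match
vi → no match
Total matched: 4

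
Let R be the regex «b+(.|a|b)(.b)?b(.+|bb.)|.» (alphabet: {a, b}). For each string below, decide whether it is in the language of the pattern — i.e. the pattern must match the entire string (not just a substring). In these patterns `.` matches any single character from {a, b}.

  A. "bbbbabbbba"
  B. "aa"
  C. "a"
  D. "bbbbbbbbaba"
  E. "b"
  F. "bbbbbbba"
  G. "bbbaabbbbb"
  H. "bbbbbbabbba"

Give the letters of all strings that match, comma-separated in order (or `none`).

A → match
B → no match
C → match
D → match
E → match
F → match
G → match
H → match

A, C, D, E, F, G, H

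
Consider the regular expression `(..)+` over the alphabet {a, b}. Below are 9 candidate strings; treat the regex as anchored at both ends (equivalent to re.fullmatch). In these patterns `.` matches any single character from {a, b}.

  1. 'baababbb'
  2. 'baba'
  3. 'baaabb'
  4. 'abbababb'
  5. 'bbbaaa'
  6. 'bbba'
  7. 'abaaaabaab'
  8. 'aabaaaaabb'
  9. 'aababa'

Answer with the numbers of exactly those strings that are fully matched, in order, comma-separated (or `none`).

1, 2, 3, 4, 5, 6, 7, 8, 9

1 → match
2 → match
3 → match
4 → match
5 → match
6 → match
7 → match
8 → match
9 → match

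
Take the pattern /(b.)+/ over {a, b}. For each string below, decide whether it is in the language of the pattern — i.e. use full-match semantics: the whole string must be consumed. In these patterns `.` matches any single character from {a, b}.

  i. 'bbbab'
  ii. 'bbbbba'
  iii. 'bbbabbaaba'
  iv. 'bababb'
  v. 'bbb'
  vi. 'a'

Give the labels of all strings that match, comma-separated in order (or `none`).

ii, iv

i. 'bbbab' → no match
ii. 'bbbbba' → match
iii. 'bbbabbaaba' → no match
iv. 'bababb' → match
v. 'bbb' → no match
vi. 'a' → no match — must start with 'b'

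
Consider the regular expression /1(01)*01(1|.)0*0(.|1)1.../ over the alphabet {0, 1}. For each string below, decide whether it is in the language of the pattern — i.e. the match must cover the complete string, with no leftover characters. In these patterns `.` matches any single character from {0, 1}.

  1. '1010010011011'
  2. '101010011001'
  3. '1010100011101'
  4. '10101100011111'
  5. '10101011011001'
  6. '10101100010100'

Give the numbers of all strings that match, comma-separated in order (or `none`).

1 → no match
2 → match
3 → match
4 → match
5 → match
6 → no match

2, 3, 4, 5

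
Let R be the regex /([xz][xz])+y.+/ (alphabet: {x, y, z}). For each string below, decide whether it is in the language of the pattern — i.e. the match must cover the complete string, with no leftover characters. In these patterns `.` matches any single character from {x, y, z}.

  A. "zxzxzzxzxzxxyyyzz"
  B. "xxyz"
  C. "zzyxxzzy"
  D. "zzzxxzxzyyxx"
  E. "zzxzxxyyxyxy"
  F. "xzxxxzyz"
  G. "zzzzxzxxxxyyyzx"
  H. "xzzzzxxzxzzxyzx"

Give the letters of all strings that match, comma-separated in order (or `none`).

A → match
B → match
C → match
D → match
E → match
F → match
G → match
H → match

A, B, C, D, E, F, G, H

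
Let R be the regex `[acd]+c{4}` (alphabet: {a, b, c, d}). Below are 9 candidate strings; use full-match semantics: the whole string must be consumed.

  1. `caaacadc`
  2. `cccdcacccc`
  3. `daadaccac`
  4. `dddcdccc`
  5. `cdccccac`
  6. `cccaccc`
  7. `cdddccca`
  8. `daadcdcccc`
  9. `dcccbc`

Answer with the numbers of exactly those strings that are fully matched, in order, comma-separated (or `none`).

1 → no match
2 → match
3 → no match
4 → no match
5 → no match
6 → no match
7 → no match — must end with `c`
8 → match
9 → no match

2, 8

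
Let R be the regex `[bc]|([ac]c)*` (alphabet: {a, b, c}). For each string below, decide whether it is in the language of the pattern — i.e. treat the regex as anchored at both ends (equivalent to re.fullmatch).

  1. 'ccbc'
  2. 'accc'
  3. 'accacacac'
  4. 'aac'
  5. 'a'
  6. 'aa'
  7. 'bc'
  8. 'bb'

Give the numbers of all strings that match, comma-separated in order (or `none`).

2

1 → no match
2 → match
3 → no match
4 → no match
5 → no match
6 → no match
7 → no match
8 → no match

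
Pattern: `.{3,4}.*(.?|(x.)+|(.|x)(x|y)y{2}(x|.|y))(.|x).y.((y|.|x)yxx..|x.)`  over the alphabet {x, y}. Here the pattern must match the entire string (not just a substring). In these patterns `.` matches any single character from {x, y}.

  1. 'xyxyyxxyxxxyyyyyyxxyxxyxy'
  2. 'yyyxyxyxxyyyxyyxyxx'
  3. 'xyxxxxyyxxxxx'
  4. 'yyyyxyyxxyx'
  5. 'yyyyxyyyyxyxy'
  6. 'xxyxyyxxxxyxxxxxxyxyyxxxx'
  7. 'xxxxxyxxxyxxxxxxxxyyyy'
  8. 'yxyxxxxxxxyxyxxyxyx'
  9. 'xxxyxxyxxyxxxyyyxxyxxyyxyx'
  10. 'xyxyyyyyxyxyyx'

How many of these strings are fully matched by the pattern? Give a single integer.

1 → no match
2 → no match
3 → no match
4. 'yyyyxyyxxyx' → no match
5 → no match
6 → match
7 → no match
8 → no match
9 → no match
10 → no match
Total matched: 1

1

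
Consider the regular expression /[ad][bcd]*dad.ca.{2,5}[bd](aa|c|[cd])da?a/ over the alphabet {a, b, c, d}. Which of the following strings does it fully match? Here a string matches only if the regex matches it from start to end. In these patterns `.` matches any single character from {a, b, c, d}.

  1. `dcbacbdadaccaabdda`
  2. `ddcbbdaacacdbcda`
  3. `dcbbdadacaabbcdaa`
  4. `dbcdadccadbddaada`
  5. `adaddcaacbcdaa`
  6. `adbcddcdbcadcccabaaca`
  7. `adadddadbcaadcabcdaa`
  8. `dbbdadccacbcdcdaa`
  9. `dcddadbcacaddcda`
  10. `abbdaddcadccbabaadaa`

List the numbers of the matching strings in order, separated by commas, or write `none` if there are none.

3, 4, 5, 8, 9, 10

1 → no match
2 → no match
3 → match
4 → match
5 → match
6 → no match
7 → no match
8 → match
9 → match
10 → match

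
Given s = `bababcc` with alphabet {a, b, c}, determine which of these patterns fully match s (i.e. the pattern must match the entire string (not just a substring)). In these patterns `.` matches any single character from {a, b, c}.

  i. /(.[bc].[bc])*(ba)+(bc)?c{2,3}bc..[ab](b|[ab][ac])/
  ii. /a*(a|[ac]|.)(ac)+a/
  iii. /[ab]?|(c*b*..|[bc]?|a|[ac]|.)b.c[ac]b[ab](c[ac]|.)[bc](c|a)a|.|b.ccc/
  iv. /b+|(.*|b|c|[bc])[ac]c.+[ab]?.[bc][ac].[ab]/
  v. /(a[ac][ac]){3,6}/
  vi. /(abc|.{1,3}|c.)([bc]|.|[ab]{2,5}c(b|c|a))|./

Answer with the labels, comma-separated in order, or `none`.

i → no match
ii → no match — must end with `aca`
iii → no match
iv → no match
v → no match — must start with `a`
vi → match

vi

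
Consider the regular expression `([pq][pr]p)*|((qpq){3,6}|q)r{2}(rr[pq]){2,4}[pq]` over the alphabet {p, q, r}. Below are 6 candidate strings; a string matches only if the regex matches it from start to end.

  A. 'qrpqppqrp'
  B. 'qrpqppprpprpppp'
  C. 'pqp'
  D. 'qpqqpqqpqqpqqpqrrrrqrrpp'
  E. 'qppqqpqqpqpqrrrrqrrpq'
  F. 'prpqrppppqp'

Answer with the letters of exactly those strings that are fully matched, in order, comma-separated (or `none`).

A → match
B → match
C → no match
D → match
E → no match
F → no match

A, B, D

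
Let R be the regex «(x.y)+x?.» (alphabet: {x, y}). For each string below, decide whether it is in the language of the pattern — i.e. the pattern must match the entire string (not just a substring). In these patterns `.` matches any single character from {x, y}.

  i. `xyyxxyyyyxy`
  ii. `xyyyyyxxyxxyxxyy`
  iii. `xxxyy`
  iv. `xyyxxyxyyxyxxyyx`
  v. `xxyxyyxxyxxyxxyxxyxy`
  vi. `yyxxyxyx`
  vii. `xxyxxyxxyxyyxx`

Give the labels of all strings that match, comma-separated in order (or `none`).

v, vii

i → no match
ii → no match
iii → no match
iv → no match
v → match
vi → no match — must start with `x`
vii → match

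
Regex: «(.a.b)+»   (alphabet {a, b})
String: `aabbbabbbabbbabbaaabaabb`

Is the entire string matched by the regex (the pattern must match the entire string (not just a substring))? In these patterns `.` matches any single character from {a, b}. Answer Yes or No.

Yes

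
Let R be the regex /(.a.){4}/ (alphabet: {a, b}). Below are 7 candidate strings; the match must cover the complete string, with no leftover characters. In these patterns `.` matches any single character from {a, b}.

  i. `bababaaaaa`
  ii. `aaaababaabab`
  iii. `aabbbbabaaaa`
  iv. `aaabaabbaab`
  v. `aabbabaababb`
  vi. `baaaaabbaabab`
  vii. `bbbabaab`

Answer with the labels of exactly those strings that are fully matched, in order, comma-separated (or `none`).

i. `bababaaaaa` → no match
ii. `aaaababaabab` → no match
iii. `aabbbbabaaaa` → no match
iv. `aaabaabbaab` → no match
v. `aabbabaababb` → no match
vi → no match
vii. `bbbabaab` → no match

none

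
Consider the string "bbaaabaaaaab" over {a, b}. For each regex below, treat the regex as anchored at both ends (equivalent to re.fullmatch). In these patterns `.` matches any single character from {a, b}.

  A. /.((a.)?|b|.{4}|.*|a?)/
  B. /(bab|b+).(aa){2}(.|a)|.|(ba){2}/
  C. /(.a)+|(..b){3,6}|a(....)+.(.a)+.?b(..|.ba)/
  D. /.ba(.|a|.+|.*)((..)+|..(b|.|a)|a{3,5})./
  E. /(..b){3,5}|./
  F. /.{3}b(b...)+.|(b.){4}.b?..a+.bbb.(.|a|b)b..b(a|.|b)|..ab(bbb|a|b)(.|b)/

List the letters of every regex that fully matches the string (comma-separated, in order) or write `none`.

A → match
B → no match
C → no match
D → match
E → no match
F → no match

A, D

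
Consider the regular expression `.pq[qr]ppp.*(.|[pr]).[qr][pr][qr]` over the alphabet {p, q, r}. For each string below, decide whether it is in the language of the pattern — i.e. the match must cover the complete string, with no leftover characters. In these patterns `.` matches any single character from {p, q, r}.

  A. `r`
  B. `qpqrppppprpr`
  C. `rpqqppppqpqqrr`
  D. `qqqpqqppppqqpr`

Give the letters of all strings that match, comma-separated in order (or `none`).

B, C

A → no match
B → match
C → match
D → no match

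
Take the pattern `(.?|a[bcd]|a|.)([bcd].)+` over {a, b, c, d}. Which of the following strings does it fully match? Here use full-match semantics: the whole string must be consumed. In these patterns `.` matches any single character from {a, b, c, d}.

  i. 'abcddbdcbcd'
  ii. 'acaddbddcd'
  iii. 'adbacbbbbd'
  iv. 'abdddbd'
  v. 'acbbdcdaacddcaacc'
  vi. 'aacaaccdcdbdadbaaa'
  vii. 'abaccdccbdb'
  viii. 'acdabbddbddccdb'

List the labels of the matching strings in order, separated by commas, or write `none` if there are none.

i, iii, iv, vii

i → match
ii → no match
iii → match
iv → match
v → no match
vi → no match
vii → match
viii → no match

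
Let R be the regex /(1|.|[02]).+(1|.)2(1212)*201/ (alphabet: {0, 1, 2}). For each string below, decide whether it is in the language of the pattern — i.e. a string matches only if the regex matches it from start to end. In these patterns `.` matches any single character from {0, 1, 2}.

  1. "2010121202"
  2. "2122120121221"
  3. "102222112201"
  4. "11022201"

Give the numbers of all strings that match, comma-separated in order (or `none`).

3, 4

1 → no match — must end with "201"
2 → no match — must end with "201"
3 → match
4 → match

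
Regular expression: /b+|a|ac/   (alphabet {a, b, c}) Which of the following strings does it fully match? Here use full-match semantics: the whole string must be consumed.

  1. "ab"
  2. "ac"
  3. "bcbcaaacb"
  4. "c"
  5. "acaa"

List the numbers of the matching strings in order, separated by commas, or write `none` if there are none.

2

1 → no match
2 → match
3 → no match
4 → no match
5 → no match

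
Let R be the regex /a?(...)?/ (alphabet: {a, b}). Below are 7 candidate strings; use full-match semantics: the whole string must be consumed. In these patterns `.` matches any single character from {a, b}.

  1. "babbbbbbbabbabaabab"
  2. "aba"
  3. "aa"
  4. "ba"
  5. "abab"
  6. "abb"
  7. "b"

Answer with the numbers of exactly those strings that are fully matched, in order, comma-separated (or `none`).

1 → no match
2 → match
3 → no match
4 → no match
5 → match
6 → match
7 → no match

2, 5, 6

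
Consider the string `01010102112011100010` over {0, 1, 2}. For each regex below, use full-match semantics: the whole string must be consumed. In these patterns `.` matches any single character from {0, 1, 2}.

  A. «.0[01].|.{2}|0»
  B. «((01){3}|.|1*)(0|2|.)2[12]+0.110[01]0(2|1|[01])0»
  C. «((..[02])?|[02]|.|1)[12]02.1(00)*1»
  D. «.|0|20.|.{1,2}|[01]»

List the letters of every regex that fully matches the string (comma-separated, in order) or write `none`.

B

A → no match
B → match
C → no match — must end with `1`
D → no match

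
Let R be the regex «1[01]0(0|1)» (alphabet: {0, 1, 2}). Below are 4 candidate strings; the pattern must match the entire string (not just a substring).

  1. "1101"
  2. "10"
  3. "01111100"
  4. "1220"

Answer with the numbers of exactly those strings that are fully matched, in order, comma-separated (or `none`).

1

1 → match
2 → no match
3 → no match — must start with "1"
4 → no match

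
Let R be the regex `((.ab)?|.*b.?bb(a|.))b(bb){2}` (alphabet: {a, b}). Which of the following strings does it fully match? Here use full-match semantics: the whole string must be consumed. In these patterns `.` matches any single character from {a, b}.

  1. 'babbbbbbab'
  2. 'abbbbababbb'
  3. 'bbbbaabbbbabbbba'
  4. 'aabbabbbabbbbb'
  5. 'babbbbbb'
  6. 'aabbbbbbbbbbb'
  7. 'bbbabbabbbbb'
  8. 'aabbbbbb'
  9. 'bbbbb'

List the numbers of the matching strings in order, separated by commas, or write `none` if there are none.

4, 5, 6, 7, 8, 9

1 → no match — must end with 'bb'
2 → no match
3 → no match — must end with 'bb'
4 → match
5 → match
6 → match
7 → match
8 → match
9 → match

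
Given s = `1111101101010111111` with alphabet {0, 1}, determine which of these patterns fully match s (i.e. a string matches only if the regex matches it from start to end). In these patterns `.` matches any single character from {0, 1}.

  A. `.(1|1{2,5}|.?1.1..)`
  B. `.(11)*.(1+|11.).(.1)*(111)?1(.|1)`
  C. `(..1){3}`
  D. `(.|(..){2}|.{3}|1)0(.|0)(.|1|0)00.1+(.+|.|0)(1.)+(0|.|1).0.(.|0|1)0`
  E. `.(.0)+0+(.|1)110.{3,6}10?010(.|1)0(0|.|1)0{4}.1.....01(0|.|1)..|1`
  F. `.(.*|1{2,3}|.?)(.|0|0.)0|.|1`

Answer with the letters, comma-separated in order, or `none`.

B

A → no match
B → match
C → no match
D → no match — must end with `0`
E → no match
F → no match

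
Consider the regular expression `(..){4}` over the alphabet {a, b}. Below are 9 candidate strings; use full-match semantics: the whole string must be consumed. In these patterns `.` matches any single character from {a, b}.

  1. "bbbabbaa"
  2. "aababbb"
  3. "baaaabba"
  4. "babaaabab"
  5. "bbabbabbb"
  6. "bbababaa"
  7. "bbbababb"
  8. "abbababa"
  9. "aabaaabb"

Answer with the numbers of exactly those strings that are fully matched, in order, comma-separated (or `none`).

1. "bbbabbaa" → match
2. "aababbb" → no match
3. "baaaabba" → match
4. "babaaabab" → no match
5. "bbabbabbb" → no match
6. "bbababaa" → match
7. "bbbababb" → match
8. "abbababa" → match
9. "aabaaabb" → match

1, 3, 6, 7, 8, 9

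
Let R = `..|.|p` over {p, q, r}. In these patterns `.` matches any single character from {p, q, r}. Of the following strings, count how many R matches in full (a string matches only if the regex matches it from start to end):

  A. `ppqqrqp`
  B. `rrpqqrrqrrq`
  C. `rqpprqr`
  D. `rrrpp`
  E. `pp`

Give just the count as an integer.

1

A → no match
B → no match
C → no match
D → no match
E → match
Total matched: 1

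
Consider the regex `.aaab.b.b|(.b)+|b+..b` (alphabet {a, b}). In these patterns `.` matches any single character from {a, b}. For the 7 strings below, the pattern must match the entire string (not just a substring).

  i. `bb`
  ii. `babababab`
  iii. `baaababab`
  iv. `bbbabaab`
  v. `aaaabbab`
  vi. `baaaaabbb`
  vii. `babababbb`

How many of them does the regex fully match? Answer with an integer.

2

i → match
ii → no match
iii → match
iv → no match
v → no match
vi → no match
vii → no match
Total matched: 2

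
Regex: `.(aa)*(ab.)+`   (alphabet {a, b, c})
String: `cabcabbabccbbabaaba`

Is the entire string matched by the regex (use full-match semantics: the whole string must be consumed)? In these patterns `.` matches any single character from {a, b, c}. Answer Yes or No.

No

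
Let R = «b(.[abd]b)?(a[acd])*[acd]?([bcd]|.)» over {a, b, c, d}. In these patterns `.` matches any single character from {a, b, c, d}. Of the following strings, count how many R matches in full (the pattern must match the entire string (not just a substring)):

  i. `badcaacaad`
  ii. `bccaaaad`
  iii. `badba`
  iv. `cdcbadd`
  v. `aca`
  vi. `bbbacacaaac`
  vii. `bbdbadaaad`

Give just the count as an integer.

i. `badcaacaad` → no match
ii. `bccaaaad` → no match
iii. `badba` → match
iv. `cdcbadd` → no match — must start with `b`
v. `aca` → no match — must start with `b`
vi. `bbbacacaaac` → no match
vii. `bbdbadaaad` → match
Total matched: 2

2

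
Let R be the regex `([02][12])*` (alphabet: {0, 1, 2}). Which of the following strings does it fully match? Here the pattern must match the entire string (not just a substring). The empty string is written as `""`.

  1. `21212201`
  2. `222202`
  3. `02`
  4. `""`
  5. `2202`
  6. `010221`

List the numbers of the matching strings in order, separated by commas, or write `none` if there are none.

1, 2, 3, 4, 5, 6

1 → match
2 → match
3 → match
4 → match
5 → match
6 → match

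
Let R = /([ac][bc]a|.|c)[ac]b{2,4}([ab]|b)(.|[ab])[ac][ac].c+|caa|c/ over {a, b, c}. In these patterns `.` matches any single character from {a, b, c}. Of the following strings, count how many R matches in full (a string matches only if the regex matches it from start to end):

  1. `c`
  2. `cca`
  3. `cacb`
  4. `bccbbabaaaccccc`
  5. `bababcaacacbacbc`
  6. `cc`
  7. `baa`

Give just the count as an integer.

1. `c` → match
2. `cca` → no match
3. `cacb` → no match
4 → no match
5 → no match
6. `cc` → no match
7. `baa` → no match
Total matched: 1

1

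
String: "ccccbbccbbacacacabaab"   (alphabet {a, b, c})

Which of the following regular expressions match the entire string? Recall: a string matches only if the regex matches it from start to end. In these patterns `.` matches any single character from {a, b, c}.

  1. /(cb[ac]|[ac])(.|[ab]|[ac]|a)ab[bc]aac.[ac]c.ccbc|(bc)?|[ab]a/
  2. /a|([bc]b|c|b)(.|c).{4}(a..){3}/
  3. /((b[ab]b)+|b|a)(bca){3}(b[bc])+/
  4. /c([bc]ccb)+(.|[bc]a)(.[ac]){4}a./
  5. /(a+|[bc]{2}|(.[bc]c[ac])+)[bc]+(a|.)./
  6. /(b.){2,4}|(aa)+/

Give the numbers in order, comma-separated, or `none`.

1 → no match
2 → no match
3 → no match
4 → match
5 → no match
6 → no match

4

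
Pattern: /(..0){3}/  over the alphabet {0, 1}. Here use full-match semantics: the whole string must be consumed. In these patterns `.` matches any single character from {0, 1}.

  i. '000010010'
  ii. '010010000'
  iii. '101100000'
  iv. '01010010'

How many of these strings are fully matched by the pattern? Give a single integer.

2

i. '000010010' → match
ii. '010010000' → match
iii. '101100000' → no match
iv. '01010010' → no match
Total matched: 2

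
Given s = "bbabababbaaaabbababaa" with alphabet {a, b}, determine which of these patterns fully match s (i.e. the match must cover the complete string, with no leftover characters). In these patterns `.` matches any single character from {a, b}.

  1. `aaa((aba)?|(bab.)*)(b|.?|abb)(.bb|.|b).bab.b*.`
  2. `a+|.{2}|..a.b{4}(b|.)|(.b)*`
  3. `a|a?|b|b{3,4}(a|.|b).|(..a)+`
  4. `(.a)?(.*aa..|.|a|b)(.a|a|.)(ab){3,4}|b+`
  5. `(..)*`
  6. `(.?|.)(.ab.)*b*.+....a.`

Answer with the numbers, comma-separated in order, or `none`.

6

1 → no match — must start with "aaa"
2 → no match
3 → no match
4 → no match
5 → no match
6 → match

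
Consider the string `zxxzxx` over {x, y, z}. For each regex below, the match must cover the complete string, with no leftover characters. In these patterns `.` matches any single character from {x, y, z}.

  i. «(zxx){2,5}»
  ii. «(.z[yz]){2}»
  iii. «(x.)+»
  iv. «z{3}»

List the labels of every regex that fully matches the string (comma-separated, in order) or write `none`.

i

i → match
ii → no match
iii → no match — must start with `x`
iv → no match — must end with `z`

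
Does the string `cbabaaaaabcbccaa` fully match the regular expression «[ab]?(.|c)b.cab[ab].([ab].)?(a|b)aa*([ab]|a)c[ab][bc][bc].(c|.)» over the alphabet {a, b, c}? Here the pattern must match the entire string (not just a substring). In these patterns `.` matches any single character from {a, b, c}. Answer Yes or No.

No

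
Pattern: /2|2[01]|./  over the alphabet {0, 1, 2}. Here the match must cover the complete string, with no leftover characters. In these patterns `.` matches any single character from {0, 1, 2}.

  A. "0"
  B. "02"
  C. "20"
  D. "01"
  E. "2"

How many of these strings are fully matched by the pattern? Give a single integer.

A → match
B → no match
C → match
D → no match
E → match
Total matched: 3

3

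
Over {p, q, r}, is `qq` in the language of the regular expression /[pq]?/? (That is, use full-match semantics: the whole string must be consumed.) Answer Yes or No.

No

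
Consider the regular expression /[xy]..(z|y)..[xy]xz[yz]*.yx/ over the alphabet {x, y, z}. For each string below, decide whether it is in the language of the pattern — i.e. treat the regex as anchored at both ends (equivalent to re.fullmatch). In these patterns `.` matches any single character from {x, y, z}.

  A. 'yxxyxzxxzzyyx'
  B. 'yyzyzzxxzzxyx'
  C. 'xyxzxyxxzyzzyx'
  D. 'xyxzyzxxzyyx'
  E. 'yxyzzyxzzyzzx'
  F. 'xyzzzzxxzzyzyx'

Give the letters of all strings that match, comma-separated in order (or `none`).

A → match
B → match
C → match
D. 'xyxzyzxxzyyx' → match
E → no match — must end with 'yx'
F → match

A, B, C, D, F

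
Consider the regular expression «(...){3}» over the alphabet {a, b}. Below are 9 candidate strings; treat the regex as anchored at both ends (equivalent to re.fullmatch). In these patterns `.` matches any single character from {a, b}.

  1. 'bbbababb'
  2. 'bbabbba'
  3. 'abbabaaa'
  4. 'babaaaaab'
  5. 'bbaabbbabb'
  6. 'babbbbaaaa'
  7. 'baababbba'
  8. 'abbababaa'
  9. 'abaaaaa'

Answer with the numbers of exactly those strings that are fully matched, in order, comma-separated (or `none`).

4, 7, 8

1. 'bbbababb' → no match
2. 'bbabbba' → no match
3. 'abbabaaa' → no match
4. 'babaaaaab' → match
5. 'bbaabbbabb' → no match
6. 'babbbbaaaa' → no match
7. 'baababbba' → match
8. 'abbababaa' → match
9. 'abaaaaa' → no match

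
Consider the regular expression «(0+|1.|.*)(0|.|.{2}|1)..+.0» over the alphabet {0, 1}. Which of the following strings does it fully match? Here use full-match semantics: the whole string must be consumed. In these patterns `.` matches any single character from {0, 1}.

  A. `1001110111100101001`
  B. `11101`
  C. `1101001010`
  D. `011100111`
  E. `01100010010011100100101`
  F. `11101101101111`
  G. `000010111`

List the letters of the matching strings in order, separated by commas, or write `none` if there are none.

A → no match — must end with `0`
B → no match — must end with `0`
C → match
D → no match — must end with `0`
E → no match — must end with `0`
F → no match — must end with `0`
G → no match — must end with `0`

C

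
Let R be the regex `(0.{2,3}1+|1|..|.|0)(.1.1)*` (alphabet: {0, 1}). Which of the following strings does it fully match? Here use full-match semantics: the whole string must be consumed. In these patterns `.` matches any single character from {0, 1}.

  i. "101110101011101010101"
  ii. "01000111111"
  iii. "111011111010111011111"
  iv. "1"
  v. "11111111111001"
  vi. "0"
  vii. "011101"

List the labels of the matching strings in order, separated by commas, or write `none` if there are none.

i, iii, iv, vi, vii

i → match
ii → no match
iii → match
iv → match
v → no match
vi → match
vii → match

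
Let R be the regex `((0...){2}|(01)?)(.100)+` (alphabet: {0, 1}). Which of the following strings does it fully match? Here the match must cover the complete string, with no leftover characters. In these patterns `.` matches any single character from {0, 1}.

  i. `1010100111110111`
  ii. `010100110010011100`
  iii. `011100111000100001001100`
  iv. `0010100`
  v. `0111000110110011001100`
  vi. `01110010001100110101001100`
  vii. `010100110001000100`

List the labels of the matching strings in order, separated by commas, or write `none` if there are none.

vii

i → no match — must end with `100`
ii → no match
iii → no match
iv. `0010100` → no match
v → no match
vi → no match
vii → match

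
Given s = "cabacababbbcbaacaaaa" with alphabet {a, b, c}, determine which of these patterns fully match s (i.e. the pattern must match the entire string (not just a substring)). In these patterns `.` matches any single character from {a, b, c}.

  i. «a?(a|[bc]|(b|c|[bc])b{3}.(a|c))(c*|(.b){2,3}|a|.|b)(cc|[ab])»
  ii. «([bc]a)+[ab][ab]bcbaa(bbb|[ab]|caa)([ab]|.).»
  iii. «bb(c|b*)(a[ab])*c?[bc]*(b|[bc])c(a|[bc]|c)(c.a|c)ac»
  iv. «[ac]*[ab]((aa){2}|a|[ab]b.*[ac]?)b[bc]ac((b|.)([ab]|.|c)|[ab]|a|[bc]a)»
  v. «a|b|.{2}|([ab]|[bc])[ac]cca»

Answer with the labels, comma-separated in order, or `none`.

i → no match
ii → match
iii → no match — must start with "bb"
iv → no match
v → no match

ii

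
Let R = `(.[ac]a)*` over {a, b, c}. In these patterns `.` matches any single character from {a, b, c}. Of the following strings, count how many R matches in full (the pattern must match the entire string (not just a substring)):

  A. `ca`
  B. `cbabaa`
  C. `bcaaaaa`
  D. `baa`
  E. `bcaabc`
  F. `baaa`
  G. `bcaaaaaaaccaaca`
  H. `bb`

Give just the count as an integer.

2

A → no match
B → no match
C → no match
D → match
E → no match
F → no match
G → match
H → no match
Total matched: 2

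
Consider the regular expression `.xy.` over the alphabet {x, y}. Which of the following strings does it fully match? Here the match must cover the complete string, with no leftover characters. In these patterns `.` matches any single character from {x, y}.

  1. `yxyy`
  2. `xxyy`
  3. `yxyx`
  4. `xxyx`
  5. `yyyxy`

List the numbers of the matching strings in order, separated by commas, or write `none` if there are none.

1, 2, 3, 4

1. `yxyy` → match
2. `xxyy` → match
3. `yxyx` → match
4. `xxyx` → match
5. `yyyxy` → no match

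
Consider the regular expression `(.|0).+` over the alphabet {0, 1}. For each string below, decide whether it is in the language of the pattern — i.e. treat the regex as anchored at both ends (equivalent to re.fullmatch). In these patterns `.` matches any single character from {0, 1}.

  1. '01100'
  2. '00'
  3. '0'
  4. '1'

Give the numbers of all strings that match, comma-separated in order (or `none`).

1 → match
2 → match
3 → no match
4 → no match

1, 2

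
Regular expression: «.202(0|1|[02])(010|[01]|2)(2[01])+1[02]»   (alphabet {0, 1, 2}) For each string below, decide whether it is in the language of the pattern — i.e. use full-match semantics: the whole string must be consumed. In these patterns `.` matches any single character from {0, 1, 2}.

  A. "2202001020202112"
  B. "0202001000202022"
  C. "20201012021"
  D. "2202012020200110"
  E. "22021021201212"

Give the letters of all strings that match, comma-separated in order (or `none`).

A → match
B → no match
C → no match
D → no match
E → no match

A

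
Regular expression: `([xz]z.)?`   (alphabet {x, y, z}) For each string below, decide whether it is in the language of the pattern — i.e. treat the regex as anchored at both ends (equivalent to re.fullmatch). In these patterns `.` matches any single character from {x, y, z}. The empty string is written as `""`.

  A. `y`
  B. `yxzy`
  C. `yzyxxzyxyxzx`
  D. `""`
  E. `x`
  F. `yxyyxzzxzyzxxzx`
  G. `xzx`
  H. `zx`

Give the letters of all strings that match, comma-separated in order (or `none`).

D, G

A → no match
B → no match
C → no match
D → match
E → no match
F → no match
G → match
H → no match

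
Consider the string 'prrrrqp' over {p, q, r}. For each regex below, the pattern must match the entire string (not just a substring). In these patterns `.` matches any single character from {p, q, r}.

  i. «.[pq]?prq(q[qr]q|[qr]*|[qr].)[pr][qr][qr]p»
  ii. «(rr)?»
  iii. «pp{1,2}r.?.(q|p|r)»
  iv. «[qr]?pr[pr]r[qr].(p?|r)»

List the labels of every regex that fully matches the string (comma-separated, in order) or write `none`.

iv

i → no match
ii → no match
iii → no match — must start with 'pp'
iv → match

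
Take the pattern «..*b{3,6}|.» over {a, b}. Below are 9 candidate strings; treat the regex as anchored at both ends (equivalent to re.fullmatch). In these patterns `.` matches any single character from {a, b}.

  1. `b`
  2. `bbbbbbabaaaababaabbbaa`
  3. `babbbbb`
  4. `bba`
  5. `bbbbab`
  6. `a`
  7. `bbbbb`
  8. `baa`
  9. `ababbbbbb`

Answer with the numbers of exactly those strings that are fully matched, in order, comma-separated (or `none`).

1, 3, 6, 7, 9

1 → match
2 → no match
3 → match
4 → no match
5 → no match
6 → match
7 → match
8 → no match
9 → match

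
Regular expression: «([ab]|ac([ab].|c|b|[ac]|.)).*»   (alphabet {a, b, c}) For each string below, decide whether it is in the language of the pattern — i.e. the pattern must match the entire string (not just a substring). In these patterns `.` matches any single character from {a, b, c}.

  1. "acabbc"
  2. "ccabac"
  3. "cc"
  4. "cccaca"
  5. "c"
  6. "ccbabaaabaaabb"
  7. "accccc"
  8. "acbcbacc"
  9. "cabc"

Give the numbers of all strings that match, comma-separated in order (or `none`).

1 → match
2 → no match
3 → no match
4 → no match
5 → no match
6 → no match
7 → match
8 → match
9 → no match

1, 7, 8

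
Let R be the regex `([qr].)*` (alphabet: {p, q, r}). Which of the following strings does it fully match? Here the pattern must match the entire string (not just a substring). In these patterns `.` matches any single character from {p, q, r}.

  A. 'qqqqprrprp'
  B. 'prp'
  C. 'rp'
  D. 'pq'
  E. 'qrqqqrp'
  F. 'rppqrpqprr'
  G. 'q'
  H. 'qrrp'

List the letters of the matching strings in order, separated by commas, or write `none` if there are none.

C, H

A. 'qqqqprrprp' → no match
B. 'prp' → no match
C. 'rp' → match
D. 'pq' → no match
E. 'qrqqqrp' → no match
F. 'rppqrpqprr' → no match
G. 'q' → no match
H. 'qrrp' → match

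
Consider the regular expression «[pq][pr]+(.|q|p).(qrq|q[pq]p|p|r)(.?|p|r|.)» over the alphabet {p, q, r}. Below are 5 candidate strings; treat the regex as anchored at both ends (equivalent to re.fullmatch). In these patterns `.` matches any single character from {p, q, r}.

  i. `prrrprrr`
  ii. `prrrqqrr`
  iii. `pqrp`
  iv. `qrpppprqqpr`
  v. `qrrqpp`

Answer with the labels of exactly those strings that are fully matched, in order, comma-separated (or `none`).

i. `prrrprrr` → match
ii. `prrrqqrr` → match
iii. `pqrp` → no match
iv. `qrpppprqqpr` → match
v. `qrrqpp` → match

i, ii, iv, v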